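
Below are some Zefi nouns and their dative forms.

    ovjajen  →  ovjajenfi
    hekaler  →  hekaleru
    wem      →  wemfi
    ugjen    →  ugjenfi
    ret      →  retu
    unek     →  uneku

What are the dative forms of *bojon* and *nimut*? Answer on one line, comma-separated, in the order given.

bojonfi, nimutu

The suffix is conditioned by the final consonant: -fi when the stem ends in a nasal (*ovjajen*, *wem*, *ugjen*); -u when the stem ends in a non-nasal consonant (*hekaler*, *ret*, *unek*).
*bojon* — final consonant /n/ (a nasal) → -fi → *bojonfi*.
Since the final consonant of *nimut* is /t/ (non-nasal), it takes -u, giving *nimutu*.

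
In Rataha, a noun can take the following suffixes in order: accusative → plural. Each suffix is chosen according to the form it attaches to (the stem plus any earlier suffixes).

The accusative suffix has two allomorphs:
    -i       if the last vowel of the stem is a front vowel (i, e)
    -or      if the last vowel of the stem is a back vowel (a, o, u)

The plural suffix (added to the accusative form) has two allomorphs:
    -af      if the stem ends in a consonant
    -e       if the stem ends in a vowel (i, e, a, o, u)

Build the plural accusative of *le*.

*le*: last vowel = /e/, a front vowel → -i → *lei*.
The accusative form *lei* — final sound /i/ (a vowel) → -e → *leie*.

leie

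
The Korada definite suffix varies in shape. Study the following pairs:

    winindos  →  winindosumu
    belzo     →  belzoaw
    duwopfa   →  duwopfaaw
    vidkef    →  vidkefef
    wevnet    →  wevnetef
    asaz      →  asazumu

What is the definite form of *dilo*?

diloaw

The suffix is conditioned by the final sound: -umu when the stem ends in a sibilant (*winindos*, *asaz*); -ef when the stem ends in a non-sibilant consonant (*vidkef*, *wevnet*); -aw when the stem ends in a vowel (*belzo*, *duwopfa*).
*dilo*: final sound = /o/, a vowel → -aw → *diloaw*.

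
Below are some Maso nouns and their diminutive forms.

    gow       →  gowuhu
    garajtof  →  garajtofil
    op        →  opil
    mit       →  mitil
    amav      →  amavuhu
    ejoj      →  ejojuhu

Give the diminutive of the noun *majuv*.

The alternation tracks the final consonant of the stem — -il when the stem ends in a voiceless consonant (*garajtof*, *op*, *mit*); -uhu when the stem ends in a voiced consonant (*gow*, *amav*, *ejoj*).
*majuv*: final consonant = /v/, voiced → -uhu → *majuvuhu*.

majuvuhu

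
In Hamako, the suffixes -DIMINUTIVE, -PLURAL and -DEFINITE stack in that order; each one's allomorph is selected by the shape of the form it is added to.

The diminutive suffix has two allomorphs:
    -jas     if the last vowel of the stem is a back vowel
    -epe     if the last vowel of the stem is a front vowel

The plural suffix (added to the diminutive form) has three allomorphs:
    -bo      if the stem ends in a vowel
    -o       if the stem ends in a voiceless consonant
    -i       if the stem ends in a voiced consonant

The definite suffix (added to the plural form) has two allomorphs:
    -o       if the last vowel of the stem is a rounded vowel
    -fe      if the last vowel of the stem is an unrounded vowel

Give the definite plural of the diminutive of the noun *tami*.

tamiepeboo

*tami*: last vowel = /i/, a front vowel → -epe → *tamiepe*.
The final sound of the diminutive form *tamiepe* is /e/, which is a vowel, so the plural suffix is -bo, giving *tamiepebo*.
Since the last vowel of the plural form *tamiepebo* is /o/ (a rounded vowel), it takes -o, giving *tamiepeboo*.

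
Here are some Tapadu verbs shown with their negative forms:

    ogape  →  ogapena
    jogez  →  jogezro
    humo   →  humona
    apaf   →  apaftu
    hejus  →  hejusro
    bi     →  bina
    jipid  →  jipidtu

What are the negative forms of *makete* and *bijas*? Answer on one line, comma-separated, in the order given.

The suffix is conditioned by the final sound: -ro when the stem ends in a sibilant (*jogez*, *hejus*); -tu when the stem ends in a non-sibilant consonant (*apaf*, *jipid*); -na when the stem ends in a vowel (*ogape*, *humo*, *bi*).
*makete*: final sound = /e/, a vowel → -na → *maketena*.
*bijas*: final sound = /s/, a sibilant → -ro → *bijasro*.

maketena, bijasro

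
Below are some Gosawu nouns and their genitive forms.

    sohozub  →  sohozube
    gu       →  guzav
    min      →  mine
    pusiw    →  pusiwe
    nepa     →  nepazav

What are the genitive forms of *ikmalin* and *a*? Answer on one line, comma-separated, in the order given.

The suffix is conditioned by the final sound: -e when the stem ends in a consonant (*sohozub*, *min*, *pusiw*); -zav when the stem ends in a vowel (*gu*, *nepa*).
*ikmalin*: final sound = /n/, a consonant → -e → *ikmaline*.
*a* — final sound /a/ (a vowel) → -zav → *azav*.

ikmaline, azav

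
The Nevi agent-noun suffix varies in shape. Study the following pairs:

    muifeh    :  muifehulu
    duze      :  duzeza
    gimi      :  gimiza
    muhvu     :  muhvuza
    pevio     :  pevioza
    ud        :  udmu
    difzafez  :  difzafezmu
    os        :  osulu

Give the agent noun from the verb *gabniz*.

Looking at the final sound of each stem: -ulu when the stem ends in a voiceless consonant (*muifeh*, *os*); -mu when the stem ends in a voiced consonant (*ud*, *difzafez*); -za when the stem ends in a vowel (*duze*, *gimi*, *muhvu*, *pevio*).
*gabniz* — final sound /z/ (a voiced consonant) → -mu → *gabnizmu*.

gabnizmu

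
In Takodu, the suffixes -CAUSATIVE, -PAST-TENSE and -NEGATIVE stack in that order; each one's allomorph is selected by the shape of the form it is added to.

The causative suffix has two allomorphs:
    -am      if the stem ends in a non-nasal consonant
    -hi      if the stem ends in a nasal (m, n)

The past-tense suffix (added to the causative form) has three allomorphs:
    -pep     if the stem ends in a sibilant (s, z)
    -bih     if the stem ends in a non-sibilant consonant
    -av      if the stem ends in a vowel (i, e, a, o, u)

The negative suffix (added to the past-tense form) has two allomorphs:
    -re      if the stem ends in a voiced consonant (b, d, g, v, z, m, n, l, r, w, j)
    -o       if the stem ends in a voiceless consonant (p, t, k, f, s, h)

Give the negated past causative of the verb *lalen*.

lalenhiavre

*lalen*: final consonant = /n/, a nasal → -hi → *lalenhi*.
Since the final sound of the causative form *lalenhi* is /i/ (a vowel), it takes -av, giving *lalenhiav*.
The past-tense form *lalenhiav* — final consonant /v/ (voiced) → -re → *lalenhiavre*.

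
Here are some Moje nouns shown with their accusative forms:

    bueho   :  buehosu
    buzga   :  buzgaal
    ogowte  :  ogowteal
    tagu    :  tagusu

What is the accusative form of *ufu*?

The pattern is rounding harmony: -su when the last vowel of the stem is a rounded vowel (*bueho*, *tagu*); -al when the last vowel of the stem is an unrounded vowel (*buzga*, *ogowte*).
The last vowel of *ufu* is /u/, which is a rounded vowel, so the suffix is -su, giving *ufusu*.

ufusu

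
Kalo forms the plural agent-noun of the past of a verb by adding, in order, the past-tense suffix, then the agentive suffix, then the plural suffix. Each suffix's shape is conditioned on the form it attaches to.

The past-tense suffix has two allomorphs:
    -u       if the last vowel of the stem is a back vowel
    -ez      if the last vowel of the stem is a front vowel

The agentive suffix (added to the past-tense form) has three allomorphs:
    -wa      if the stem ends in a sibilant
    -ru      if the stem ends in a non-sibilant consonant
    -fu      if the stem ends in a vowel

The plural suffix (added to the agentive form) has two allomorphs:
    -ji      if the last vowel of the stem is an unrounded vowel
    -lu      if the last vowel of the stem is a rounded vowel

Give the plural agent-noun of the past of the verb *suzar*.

suzarufulu

The last vowel of *suzar* is /a/, which is a back vowel, so the past-tense suffix is -u, giving *suzaru*.
The past-tense form *suzaru* — final sound /u/ (a vowel) → -fu → *suzarufu*.
The last vowel of the agentive form *suzarufu* is /u/, which is a rounded vowel, so the plural suffix is -lu, giving *suzarufulu*.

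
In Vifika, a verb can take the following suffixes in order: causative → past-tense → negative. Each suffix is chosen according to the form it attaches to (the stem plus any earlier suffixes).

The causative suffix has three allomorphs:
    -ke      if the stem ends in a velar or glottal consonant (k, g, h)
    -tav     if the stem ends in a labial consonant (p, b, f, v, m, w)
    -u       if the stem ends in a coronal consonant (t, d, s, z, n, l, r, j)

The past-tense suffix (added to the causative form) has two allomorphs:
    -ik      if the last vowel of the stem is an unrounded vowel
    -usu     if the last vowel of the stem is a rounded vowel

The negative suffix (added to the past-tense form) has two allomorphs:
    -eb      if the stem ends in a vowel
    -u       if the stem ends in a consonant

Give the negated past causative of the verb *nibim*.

nibimtaviku

Since the final consonant of *nibim* is /m/ (labial), it takes -tav, giving *nibimtav*.
Since the last vowel of the causative form *nibimtav* is /a/ (an unrounded vowel), it takes -ik, giving *nibimtavik*.
Since the final sound of the past-tense form *nibimtavik* is /k/ (a consonant), it takes -u, giving *nibimtaviku*.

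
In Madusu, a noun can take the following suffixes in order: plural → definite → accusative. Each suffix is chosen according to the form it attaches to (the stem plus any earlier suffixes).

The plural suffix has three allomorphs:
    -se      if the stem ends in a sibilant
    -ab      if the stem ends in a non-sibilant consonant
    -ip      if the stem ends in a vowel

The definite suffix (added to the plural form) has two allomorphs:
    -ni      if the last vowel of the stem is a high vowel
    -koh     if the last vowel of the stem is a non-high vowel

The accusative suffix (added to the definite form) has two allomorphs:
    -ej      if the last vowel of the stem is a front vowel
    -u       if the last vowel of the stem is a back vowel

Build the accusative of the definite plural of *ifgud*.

ifgudabkohu

Since the final sound of *ifgud* is /d/ (a non-sibilant consonant), it takes -ab, giving *ifgudab*.
The last vowel of the plural form *ifgudab* is /a/, which is a non-high vowel, so the definite suffix is -koh, giving *ifgudabkoh*.
The definite form *ifgudabkoh*: last vowel = /o/, a back vowel → -u → *ifgudabkohu*.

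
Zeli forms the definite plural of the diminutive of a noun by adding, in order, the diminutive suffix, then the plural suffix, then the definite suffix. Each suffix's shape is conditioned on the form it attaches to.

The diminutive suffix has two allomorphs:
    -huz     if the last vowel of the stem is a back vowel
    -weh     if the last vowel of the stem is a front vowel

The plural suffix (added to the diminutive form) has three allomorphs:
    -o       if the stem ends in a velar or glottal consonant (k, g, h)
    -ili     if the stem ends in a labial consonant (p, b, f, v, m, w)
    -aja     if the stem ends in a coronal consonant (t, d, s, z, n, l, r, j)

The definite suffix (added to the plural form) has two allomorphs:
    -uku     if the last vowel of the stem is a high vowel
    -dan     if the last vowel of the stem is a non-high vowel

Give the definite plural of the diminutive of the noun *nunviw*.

The last vowel of *nunviw* is /i/, which is a front vowel, so the diminutive suffix is -weh, giving *nunviwweh*.
The diminutive form *nunviwweh* — final consonant /h/ (velar/glottal) → -o → *nunviwweho*.
Since the last vowel of the plural form *nunviwweho* is /o/ (a non-high vowel), it takes -dan, giving *nunviwwehodan*.

nunviwwehodan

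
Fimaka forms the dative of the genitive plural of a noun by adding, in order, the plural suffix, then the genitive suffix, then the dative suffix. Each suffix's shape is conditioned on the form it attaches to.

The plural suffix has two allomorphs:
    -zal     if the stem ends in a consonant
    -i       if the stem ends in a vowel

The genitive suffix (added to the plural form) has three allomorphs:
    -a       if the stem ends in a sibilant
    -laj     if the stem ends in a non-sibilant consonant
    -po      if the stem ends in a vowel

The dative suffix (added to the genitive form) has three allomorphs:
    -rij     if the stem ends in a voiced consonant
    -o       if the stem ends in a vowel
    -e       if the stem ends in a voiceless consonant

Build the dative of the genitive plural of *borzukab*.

borzukabzallajrij

*borzukab*: final sound = /b/, a consonant → -zal → *borzukabzal*.
Since the final sound of the plural form *borzukabzal* is /l/ (a non-sibilant consonant), it takes -laj, giving *borzukabzallaj*.
The final sound of the genitive form *borzukabzallaj* is /j/, which is a voiced consonant, so the dative suffix is -rij, giving *borzukabzallajrij*.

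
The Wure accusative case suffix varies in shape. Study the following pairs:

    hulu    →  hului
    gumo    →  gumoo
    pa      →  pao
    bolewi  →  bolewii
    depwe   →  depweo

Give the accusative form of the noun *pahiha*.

pahihao

The pattern is height harmony: -i when the last vowel of the stem is a high vowel (*hulu*, *bolewi*); -o when the last vowel of the stem is a non-high vowel (*gumo*, *pa*, *depwe*).
Since the last vowel of *pahiha* is /a/ (a non-high vowel), it takes -o, giving *pahihao*.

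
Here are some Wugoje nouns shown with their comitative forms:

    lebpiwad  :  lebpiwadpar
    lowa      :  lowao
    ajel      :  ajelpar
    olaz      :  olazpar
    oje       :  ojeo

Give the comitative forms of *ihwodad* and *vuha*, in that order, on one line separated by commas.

ihwodadpar, vuhao

The pattern is consonant vs. vowel: -par when the stem ends in a consonant (*lebpiwad*, *ajel*, *olaz*); -o when the stem ends in a vowel (*lowa*, *oje*).
*ihwodad*: final sound = /d/, a consonant → -par → *ihwodadpar*.
*vuha*: final sound = /a/, a vowel → -o → *vuhao*.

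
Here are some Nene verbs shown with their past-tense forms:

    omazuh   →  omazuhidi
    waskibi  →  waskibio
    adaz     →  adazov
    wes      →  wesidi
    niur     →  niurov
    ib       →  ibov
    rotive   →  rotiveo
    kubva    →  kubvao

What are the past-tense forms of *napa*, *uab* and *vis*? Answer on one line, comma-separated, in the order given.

The suffix is conditioned by the final sound: -idi when the stem ends in a voiceless consonant (*omazuh*, *wes*); -ov when the stem ends in a voiced consonant (*adaz*, *niur*, *ib*); -o when the stem ends in a vowel (*waskibi*, *rotive*, *kubva*).
*napa*: final sound = /a/, a vowel → -o → *napao*.
Since the final sound of *uab* is /b/ (a voiced consonant), it takes -ov, giving *uabov*.
*vis*: final sound = /s/, a voiceless consonant → -idi → *visidi*.

napao, uabov, visidi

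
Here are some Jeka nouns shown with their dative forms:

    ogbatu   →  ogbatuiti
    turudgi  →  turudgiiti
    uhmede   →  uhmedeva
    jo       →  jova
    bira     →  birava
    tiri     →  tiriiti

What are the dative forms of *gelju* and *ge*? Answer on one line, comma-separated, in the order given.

Looking at the last vowel of each stem: -iti when the last vowel of the stem is a high vowel (*ogbatu*, *turudgi*, *tiri*); -va when the last vowel of the stem is a non-high vowel (*uhmede*, *jo*, *bira*).
*gelju*: last vowel = /u/, a high vowel → -iti → *geljuiti*.
Since the last vowel of *ge* is /e/ (a non-high vowel), it takes -va, giving *geva*.

geljuiti, geva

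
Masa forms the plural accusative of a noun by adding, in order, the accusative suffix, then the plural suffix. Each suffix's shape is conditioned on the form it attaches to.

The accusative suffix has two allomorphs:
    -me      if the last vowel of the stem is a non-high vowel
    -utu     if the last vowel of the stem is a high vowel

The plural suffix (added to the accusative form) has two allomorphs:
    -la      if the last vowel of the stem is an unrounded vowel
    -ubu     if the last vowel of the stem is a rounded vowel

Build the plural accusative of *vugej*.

vugejmela

*vugej* — last vowel /e/ (a non-high vowel) → -me → *vugejme*.
The last vowel of the accusative form *vugejme* is /e/, which is an unrounded vowel, so the plural suffix is -la, giving *vugejmela*.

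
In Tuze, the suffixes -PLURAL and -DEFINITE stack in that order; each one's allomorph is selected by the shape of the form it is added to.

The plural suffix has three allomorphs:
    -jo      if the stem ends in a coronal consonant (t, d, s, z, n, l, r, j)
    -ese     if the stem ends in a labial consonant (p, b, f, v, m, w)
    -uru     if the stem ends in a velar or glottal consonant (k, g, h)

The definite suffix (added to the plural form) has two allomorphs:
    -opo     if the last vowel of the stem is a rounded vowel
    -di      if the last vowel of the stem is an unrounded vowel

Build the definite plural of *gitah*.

*gitah*: final consonant = /h/, velar/glottal → -uru → *gitahuru*.
The last vowel of the plural form *gitahuru* is /u/, which is a rounded vowel, so the definite suffix is -opo, giving *gitahuruopo*.

gitahuruopo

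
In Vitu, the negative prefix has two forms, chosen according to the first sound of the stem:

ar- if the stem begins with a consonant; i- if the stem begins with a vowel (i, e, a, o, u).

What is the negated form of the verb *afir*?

*afir* — first sound /a/ (a vowel) → i- → *iafir*.

iafir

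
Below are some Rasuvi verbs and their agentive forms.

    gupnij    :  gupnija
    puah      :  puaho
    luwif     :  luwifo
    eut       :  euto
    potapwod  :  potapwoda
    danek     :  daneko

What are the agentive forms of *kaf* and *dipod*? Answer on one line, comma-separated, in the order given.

The alternation tracks the final consonant of the stem — -o when the stem ends in a voiceless consonant (*puah*, *luwif*, *eut*, *danek*); -a when the stem ends in a voiced consonant (*gupnij*, *potapwod*).
*kaf*: final consonant = /f/, voiceless → -o → *kafo*.
*dipod* — final consonant /d/ (voiced) → -a → *dipoda*.

kafo, dipoda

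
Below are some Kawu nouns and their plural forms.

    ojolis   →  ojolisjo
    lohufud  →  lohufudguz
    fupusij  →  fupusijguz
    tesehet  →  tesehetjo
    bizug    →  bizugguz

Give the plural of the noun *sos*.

sosjo

The pattern is voicing of the final consonant: -jo when the stem ends in a voiceless consonant (*ojolis*, *tesehet*); -guz when the stem ends in a voiced consonant (*lohufud*, *fupusij*, *bizug*).
Since the final consonant of *sos* is /s/ (voiceless), it takes -jo, giving *sosjo*.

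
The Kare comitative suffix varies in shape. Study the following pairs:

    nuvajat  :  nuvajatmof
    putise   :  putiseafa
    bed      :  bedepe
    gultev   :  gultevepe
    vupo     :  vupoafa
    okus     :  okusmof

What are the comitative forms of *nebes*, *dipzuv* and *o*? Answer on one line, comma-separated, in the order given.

nebesmof, dipzuvepe, oafa

The pattern is voicing of the final sound: -mof when the stem ends in a voiceless consonant (*nuvajat*, *okus*); -epe when the stem ends in a voiced consonant (*bed*, *gultev*); -afa when the stem ends in a vowel (*putise*, *vupo*).
Since the final sound of *nebes* is /s/ (a voiceless consonant), it takes -mof, giving *nebesmof*.
The final sound of *dipzuv* is /v/, which is a voiced consonant, so the suffix is -epe, giving *dipzuvepe*.
Since the final sound of *o* is /o/ (a vowel), it takes -afa, giving *oafa*.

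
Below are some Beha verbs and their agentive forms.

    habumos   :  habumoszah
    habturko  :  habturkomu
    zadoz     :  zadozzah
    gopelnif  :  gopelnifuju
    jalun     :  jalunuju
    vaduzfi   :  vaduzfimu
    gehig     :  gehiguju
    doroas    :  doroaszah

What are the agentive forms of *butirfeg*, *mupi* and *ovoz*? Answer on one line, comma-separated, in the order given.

butirfeguju, mupimu, ovozzah

The pattern is sibilance of the final sound: -zah when the stem ends in a sibilant (*habumos*, *zadoz*, *doroas*); -uju when the stem ends in a non-sibilant consonant (*gopelnif*, *jalun*, *gehig*); -mu when the stem ends in a vowel (*habturko*, *vaduzfi*).
*butirfeg* — final sound /g/ (a non-sibilant consonant) → -uju → *butirfeguju*.
*mupi*: final sound = /i/, a vowel → -mu → *mupimu*.
Since the final sound of *ovoz* is /z/ (a sibilant), it takes -zah, giving *ovozzah*.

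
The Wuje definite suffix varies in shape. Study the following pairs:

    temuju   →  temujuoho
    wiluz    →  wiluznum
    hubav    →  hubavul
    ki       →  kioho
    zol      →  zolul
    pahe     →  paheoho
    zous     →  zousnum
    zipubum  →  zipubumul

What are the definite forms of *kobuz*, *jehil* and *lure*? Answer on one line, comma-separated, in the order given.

The pattern is sibilance of the final sound: -num when the stem ends in a sibilant (*wiluz*, *zous*); -ul when the stem ends in a non-sibilant consonant (*hubav*, *zol*, *zipubum*); -oho when the stem ends in a vowel (*temuju*, *ki*, *pahe*).
*kobuz*: final sound = /z/, a sibilant → -num → *kobuznum*.
*jehil*: final sound = /l/, a non-sibilant consonant → -ul → *jehilul*.
Since the final sound of *lure* is /e/ (a vowel), it takes -oho, giving *lureoho*.

kobuznum, jehilul, lureoho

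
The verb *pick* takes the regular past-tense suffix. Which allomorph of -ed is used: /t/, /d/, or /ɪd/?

/t/

The stem *pick* ends in a voiceless consonant other than /t/.
The -ed suffix is realized as /ɪd/ after /t, d/; as /t/ after other voiceless consonants; and as /d/ after other voiced sounds.
So -ed on *pick* is pronounced /t/.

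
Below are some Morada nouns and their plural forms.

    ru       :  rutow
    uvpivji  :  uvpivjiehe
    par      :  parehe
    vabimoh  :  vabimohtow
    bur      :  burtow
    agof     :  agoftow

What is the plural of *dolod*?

The suffix is conditioned by the last vowel: -tow when the last vowel of the stem is a rounded vowel (*ru*, *vabimoh*, *bur*, *agof*); -ehe when the last vowel of the stem is an unrounded vowel (*uvpivji*, *par*).
*dolod* — last vowel /o/ (a rounded vowel) → -tow → *dolodtow*.

dolodtow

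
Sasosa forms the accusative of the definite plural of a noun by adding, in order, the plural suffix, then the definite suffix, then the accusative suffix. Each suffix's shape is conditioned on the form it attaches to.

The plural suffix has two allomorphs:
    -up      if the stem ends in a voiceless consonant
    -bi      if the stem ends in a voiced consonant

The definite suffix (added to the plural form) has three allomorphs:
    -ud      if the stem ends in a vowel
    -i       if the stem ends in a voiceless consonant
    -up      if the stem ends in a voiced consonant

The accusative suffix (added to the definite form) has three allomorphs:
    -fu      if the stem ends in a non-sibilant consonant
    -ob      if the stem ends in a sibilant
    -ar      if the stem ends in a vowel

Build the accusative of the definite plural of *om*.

ombiudfu

Since the final consonant of *om* is /m/ (voiced), it takes -bi, giving *ombi*.
The plural form *ombi*: final sound = /i/, a vowel → -ud → *ombiud*.
The definite form *ombiud* — final sound /d/ (a non-sibilant consonant) → -fu → *ombiudfu*.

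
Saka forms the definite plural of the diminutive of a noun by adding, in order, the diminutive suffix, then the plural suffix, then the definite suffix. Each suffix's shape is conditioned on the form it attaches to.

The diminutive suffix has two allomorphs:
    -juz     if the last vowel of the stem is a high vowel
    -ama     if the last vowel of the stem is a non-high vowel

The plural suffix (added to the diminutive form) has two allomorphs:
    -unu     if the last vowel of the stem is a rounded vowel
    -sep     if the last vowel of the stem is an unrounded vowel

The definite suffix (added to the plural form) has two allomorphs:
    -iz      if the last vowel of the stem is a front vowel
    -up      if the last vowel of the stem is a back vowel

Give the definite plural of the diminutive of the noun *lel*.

The last vowel of *lel* is /e/, which is a non-high vowel, so the diminutive suffix is -ama, giving *lelama*.
The diminutive form *lelama*: last vowel = /a/, an unrounded vowel → -sep → *lelamasep*.
The plural form *lelamasep* — last vowel /e/ (a front vowel) → -iz → *lelamasepiz*.

lelamasepiz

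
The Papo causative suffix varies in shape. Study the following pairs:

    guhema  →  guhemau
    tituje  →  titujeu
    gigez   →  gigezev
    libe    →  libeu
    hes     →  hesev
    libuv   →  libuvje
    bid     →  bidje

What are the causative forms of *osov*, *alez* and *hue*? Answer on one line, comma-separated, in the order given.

osovje, alezev, hueu

The suffix is conditioned by the final sound: -ev when the stem ends in a sibilant (*gigez*, *hes*); -je when the stem ends in a non-sibilant consonant (*libuv*, *bid*); -u when the stem ends in a vowel (*guhema*, *tituje*, *libe*).
The final sound of *osov* is /v/, which is a non-sibilant consonant, so the suffix is -je, giving *osovje*.
*alez* — final sound /z/ (a sibilant) → -ev → *alezev*.
Since the final sound of *hue* is /e/ (a vowel), it takes -u, giving *hueu*.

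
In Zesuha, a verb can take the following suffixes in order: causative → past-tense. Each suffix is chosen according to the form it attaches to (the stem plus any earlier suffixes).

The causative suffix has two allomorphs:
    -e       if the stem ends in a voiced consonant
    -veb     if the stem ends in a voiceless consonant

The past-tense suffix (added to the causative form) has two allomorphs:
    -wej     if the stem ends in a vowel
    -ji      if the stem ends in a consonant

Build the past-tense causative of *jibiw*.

jibiwewej

*jibiw*: final consonant = /w/, voiced → -e → *jibiwe*.
Since the final sound of the causative form *jibiwe* is /e/ (a vowel), it takes -wej, giving *jibiwewej*.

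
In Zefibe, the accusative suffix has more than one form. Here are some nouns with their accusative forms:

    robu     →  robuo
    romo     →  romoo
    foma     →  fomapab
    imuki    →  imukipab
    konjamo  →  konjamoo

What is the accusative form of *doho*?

Looking at the last vowel of each stem: -o when the last vowel of the stem is a rounded vowel (*robu*, *romo*, *konjamo*); -pab when the last vowel of the stem is an unrounded vowel (*foma*, *imuki*).
*doho*: last vowel = /o/, a rounded vowel → -o → *dohoo*.

dohoo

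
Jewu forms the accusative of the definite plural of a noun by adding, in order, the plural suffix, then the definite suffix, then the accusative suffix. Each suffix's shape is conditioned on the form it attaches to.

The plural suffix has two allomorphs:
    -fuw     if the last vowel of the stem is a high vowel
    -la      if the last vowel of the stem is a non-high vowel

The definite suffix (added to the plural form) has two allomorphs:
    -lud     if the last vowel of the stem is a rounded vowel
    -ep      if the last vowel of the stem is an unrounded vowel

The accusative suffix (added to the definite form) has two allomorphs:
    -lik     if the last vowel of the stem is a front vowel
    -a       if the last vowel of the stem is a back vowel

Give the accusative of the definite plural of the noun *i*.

Since the last vowel of *i* is /i/ (a high vowel), it takes -fuw, giving *ifuw*.
Since the last vowel of the plural form *ifuw* is /u/ (a rounded vowel), it takes -lud, giving *ifuwlud*.
The definite form *ifuwlud* — last vowel /u/ (a back vowel) → -a → *ifuwluda*.

ifuwluda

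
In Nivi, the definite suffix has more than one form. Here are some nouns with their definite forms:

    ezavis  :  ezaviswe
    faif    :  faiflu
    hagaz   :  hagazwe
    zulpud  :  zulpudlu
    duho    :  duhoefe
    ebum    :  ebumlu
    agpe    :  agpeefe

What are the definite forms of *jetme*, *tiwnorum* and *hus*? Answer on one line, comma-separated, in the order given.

jetmeefe, tiwnorumlu, huswe

The suffix is conditioned by the final sound: -we when the stem ends in a sibilant (*ezavis*, *hagaz*); -lu when the stem ends in a non-sibilant consonant (*faif*, *zulpud*, *ebum*); -efe when the stem ends in a vowel (*duho*, *agpe*).
The final sound of *jetme* is /e/, which is a vowel, so the suffix is -efe, giving *jetmeefe*.
*tiwnorum*: final sound = /m/, a non-sibilant consonant → -lu → *tiwnorumlu*.
The final sound of *hus* is /s/, which is a sibilant, so the suffix is -we, giving *huswe*.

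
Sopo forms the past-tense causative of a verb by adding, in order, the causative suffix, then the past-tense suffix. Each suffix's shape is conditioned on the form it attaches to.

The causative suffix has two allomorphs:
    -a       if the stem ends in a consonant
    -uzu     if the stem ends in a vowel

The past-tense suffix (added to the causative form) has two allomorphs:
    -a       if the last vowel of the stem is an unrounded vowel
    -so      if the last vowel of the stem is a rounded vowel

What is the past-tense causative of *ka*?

*ka*: final sound = /a/, a vowel → -uzu → *kauzu*.
Since the last vowel of the causative form *kauzu* is /u/ (a rounded vowel), it takes -so, giving *kauzuso*.

kauzuso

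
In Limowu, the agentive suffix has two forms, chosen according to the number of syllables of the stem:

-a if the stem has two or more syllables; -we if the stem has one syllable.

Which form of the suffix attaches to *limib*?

*limib* (2 syllables) → -a.

-a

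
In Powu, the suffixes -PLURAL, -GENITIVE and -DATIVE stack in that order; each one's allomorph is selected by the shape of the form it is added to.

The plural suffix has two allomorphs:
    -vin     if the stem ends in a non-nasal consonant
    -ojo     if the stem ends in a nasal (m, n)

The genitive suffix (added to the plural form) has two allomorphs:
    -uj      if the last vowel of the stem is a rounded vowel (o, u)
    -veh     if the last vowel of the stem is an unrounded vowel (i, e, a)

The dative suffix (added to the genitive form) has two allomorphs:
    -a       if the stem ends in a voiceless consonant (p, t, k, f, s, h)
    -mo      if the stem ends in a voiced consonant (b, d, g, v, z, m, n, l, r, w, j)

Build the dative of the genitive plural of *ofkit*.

*ofkit*: final consonant = /t/, non-nasal → -vin → *ofkitvin*.
Since the last vowel of the plural form *ofkitvin* is /i/ (an unrounded vowel), it takes -veh, giving *ofkitvinveh*.
Since the final consonant of the genitive form *ofkitvinveh* is /h/ (voiceless), it takes -a, giving *ofkitvinveha*.

ofkitvinveha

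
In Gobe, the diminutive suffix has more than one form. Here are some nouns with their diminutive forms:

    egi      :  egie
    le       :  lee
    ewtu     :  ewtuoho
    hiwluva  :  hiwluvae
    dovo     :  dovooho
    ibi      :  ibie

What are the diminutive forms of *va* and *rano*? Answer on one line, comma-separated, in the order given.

vae, ranooho

Looking at the last vowel of each stem: -oho when the last vowel of the stem is a rounded vowel (*ewtu*, *dovo*); -e when the last vowel of the stem is an unrounded vowel (*egi*, *le*, *hiwluva*, *ibi*).
The last vowel of *va* is /a/, which is an unrounded vowel, so the suffix is -e, giving *vae*.
The last vowel of *rano* is /o/, which is a rounded vowel, so the suffix is -oho, giving *ranooho*.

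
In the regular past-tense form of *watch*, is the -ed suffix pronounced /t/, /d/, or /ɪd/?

/t/

The stem *watch* ends in a voiceless consonant other than /t/.
The -ed suffix is realized as /ɪd/ after /t, d/; as /t/ after other voiceless consonants; and as /d/ after other voiced sounds.
So -ed on *watch* is pronounced /t/.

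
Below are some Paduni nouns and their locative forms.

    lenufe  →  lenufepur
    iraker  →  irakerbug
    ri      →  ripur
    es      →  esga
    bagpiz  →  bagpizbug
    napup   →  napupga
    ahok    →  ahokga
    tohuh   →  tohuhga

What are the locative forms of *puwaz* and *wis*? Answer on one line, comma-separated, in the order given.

puwazbug, wisga

Looking at the final sound of each stem: -ga when the stem ends in a voiceless consonant (*es*, *napup*, *ahok*, *tohuh*); -bug when the stem ends in a voiced consonant (*iraker*, *bagpiz*); -pur when the stem ends in a vowel (*lenufe*, *ri*).
*puwaz* — final sound /z/ (a voiced consonant) → -bug → *puwazbug*.
The final sound of *wis* is /s/, which is a voiceless consonant, so the suffix is -ga, giving *wisga*.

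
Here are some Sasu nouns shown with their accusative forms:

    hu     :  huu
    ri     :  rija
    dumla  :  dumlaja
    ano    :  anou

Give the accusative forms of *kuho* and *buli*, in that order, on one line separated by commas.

The suffix is conditioned by the last vowel: -u when the last vowel of the stem is a rounded vowel (*hu*, *ano*); -ja when the last vowel of the stem is an unrounded vowel (*ri*, *dumla*).
Since the last vowel of *kuho* is /o/ (a rounded vowel), it takes -u, giving *kuhou*.
*buli* — last vowel /i/ (an unrounded vowel) → -ja → *bulija*.

kuhou, bulija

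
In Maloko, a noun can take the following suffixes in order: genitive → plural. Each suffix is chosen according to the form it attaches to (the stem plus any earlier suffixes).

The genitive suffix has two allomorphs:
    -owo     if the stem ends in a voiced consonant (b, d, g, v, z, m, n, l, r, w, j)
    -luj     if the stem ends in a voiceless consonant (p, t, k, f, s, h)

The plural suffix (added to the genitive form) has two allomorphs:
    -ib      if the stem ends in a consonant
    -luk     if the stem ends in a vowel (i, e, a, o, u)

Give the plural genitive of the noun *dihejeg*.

*dihejeg*: final consonant = /g/, voiced → -owo → *dihejegowo*.
Since the final sound of the genitive form *dihejegowo* is /o/ (a vowel), it takes -luk, giving *dihejegowoluk*.

dihejegowoluk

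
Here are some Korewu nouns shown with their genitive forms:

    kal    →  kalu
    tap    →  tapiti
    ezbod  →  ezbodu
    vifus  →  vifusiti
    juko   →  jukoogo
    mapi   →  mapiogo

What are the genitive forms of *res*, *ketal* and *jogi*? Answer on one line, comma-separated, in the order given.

resiti, ketalu, jogiogo

The alternation tracks the final sound of the stem — -iti when the stem ends in a voiceless consonant (*tap*, *vifus*); -u when the stem ends in a voiced consonant (*kal*, *ezbod*); -ogo when the stem ends in a vowel (*juko*, *mapi*).
Since the final sound of *res* is /s/ (a voiceless consonant), it takes -iti, giving *resiti*.
The final sound of *ketal* is /l/, which is a voiced consonant, so the suffix is -u, giving *ketalu*.
Since the final sound of *jogi* is /i/ (a vowel), it takes -ogo, giving *jogiogo*.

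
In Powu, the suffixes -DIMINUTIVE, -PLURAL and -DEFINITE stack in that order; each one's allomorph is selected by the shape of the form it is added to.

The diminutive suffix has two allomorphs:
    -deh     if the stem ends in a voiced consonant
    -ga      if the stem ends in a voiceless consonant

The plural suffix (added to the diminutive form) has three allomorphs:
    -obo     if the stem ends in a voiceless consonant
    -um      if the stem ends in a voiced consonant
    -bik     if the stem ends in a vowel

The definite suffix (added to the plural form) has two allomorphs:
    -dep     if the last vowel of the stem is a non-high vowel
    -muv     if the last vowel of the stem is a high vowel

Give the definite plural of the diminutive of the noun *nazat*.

Since the final consonant of *nazat* is /t/ (voiceless), it takes -ga, giving *nazatga*.
The diminutive form *nazatga*: final sound = /a/, a vowel → -bik → *nazatgabik*.
Since the last vowel of the plural form *nazatgabik* is /i/ (a high vowel), it takes -muv, giving *nazatgabikmuv*.

nazatgabikmuv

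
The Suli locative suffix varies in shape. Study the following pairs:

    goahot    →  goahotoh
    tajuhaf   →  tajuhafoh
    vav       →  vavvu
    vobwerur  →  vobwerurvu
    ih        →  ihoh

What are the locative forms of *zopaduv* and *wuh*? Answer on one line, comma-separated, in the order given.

Looking at the final consonant of each stem: -oh when the stem ends in a voiceless consonant (*goahot*, *tajuhaf*, *ih*); -vu when the stem ends in a voiced consonant (*vav*, *vobwerur*).
Since the final consonant of *zopaduv* is /v/ (voiced), it takes -vu, giving *zopaduvvu*.
The final consonant of *wuh* is /h/, which is voiceless, so the suffix is -oh, giving *wuhoh*.

zopaduvvu, wuhoh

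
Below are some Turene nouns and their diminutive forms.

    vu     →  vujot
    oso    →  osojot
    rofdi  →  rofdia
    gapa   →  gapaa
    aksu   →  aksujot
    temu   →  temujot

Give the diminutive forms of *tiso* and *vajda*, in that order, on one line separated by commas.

tisojot, vajdaa

The suffix is conditioned by the last vowel: -jot when the last vowel of the stem is a rounded vowel (*vu*, *oso*, *aksu*, *temu*); -a when the last vowel of the stem is an unrounded vowel (*rofdi*, *gapa*).
The last vowel of *tiso* is /o/, which is a rounded vowel, so the suffix is -jot, giving *tisojot*.
*vajda*: last vowel = /a/, an unrounded vowel → -a → *vajdaa*.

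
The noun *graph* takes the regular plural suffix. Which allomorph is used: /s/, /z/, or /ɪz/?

/s/

The stem *graph* ends in a voiceless non-sibilant consonant.
The plural suffix surfaces as /ɪz/ after sibilants, /s/ after other voiceless consonants, and /z/ after other voiced sounds.
So the plural -s on *graph* is pronounced /s/.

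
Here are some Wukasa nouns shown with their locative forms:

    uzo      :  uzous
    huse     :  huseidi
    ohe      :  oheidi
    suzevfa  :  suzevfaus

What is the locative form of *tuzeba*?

The alternation tracks the last vowel of the stem — -idi when the last vowel of the stem is a front vowel (*huse*, *ohe*); -us when the last vowel of the stem is a back vowel (*uzo*, *suzevfa*).
The last vowel of *tuzeba* is /a/, which is a back vowel, so the suffix is -us, giving *tuzebaus*.

tuzebaus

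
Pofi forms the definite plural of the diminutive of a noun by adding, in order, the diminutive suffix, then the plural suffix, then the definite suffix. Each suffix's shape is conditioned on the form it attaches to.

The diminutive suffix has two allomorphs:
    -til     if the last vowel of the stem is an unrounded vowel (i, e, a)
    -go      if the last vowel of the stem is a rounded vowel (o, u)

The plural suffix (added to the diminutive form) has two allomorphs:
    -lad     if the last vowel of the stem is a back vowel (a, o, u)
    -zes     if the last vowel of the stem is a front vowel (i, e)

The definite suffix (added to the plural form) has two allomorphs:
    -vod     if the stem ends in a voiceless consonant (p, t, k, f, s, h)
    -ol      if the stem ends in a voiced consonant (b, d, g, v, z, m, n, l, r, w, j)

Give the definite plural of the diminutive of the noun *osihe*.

*osihe* — last vowel /e/ (an unrounded vowel) → -til → *osihetil*.
The diminutive form *osihetil* — last vowel /i/ (a front vowel) → -zes → *osihetilzes*.
The plural form *osihetilzes*: final consonant = /s/, voiceless → -vod → *osihetilzesvod*.

osihetilzesvod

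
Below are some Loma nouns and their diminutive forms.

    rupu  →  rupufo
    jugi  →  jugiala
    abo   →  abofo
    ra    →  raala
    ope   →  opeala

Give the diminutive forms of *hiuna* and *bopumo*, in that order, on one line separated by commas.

Looking at the last vowel of each stem: -fo when the last vowel of the stem is a rounded vowel (*rupu*, *abo*); -ala when the last vowel of the stem is an unrounded vowel (*jugi*, *ra*, *ope*).
Since the last vowel of *hiuna* is /a/ (an unrounded vowel), it takes -ala, giving *hiunaala*.
*bopumo*: last vowel = /o/, a rounded vowel → -fo → *bopumofo*.

hiunaala, bopumofo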